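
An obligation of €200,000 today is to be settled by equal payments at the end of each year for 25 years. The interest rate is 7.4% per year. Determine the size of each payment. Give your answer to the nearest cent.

€17,785.02

Level ordinary annuity; solve PV = PMT × [(1 − (1+r)^−n)/r] for PMT.
Periodic rate r = 0.074 per year.
With n = 25: PMT = 200,000 / ([(1 − (1+r)^−n)/r]) = €17,785.02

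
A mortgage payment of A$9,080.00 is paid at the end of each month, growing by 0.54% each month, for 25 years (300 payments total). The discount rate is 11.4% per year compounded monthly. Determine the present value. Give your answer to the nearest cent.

A$1,561,399.40

Periodic rate r = 0.114/12 per month; n is counted in months.
Growing ordinary annuity: PV = PMT₁ × [1 − ((1+g)/(1+r))^n] / (r − g) = 9,080 × [1 − ((1+0.0054)/(1+r))^300] / (r − 0.0054) = A$1,561,399.40.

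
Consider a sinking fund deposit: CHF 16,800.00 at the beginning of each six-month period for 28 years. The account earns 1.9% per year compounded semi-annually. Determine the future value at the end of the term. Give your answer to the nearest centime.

CHF 1,246,198.89

This is an annuity due: 56 deposits of CHF 16,800.00 at the beginning of each six-month period.
Periodic rate r = 0.019/2 per half-year; n is counted in half-years.
FV = PMT × [((1+r)^n − 1)/r] × (1+r) = 16,800 × [(1+r)^56 − 1] / r × (1+r) = CHF 1,246,198.89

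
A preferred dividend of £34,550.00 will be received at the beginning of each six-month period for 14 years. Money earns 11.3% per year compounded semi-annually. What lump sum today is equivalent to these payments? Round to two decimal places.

£507,403.41

This is an annuity due: 28 payments of £34,550.00 at the beginning of each six-month period.
Periodic rate r = 0.113/2 per half-year; n is counted in half-years.
PV = PMT × [(1 − (1+r)^−n)/r] × (1+r) = 34,550 × [1 − (1+r)^−28] / r × (1+r) = £507,403.41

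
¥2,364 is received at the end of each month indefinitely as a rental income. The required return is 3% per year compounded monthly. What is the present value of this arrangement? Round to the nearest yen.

¥945,600

Periodic rate r = 0.03/12 per month.
Level perpetuity: PV = PMT / r = 2,364 / (0.03/12) = ¥945,600.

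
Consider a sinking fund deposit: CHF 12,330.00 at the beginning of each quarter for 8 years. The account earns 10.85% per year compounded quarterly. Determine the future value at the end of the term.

This is an annuity due: 32 deposits of CHF 12,330.00 at the beginning of each quarter.
Periodic rate r = 0.1085/4 per quarter; n is counted in quarters.
FV = PMT × [((1+r)^n − 1)/r] × (1+r) = 12,330 × [(1+r)^32 − 1] / r × (1+r) = CHF 632,524.23

CHF 632,524.23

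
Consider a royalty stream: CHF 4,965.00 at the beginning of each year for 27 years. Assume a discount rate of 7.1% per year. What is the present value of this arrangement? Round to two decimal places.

This is an annuity due: 27 payments of CHF 4,965.00 at the beginning of each year.
Periodic rate r = 0.071 per year.
PV = PMT × [(1 − (1+r)^−n)/r] × (1+r) = 4,965 × [1 − (1+r)^−27] / r × (1+r) = CHF 63,141.96

CHF 63,141.96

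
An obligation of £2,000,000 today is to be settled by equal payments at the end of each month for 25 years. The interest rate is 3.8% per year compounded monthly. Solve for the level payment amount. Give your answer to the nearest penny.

Level ordinary annuity; solve PV = PMT × [(1 − (1+r)^−n)/r] for PMT.
Periodic rate r = 0.038/12 per month; n is counted in months.
With n = 300: PMT = 2,000,000 / ([(1 − (1+r)^−n)/r]) = £10,337.13

£10,337.13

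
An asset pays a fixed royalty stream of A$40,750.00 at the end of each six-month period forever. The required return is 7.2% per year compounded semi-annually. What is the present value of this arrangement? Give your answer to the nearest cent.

A$1,131,944.44

Periodic rate r = 0.072/2 per half-year.
Level perpetuity: PV = PMT / r = 40,750 / (0.072/2) = A$1,131,944.44.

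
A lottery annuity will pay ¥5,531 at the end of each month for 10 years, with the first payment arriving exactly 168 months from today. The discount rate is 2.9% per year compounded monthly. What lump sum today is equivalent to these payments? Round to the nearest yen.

¥384,608

Ordinary annuity of 120 payments, first payment at period 168.
Periodic rate r = 0.029/12 per month; n is counted in months.
The ordinary-annuity PV formula values the stream one period before the first payment (period 167); discount that back 167 periods:
PV₀ = 5,531 × [1 − (1+r)^−120] / r × (1+r)^−167 = ¥384,608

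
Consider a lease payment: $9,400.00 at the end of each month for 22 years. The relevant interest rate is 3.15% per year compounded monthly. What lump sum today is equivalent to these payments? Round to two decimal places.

$1,788,585.96

This is an ordinary annuity: 264 payments of $9,400.00 at the end of each month.
Periodic rate r = 0.0315/12 per month; n is counted in months.
PV = PMT × [(1 − (1+r)^−n)/r] = 9,400 × [1 − (1+r)^−264] / r = $1,788,585.96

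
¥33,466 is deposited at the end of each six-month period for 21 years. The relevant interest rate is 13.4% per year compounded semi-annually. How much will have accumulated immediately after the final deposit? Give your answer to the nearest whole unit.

This is an ordinary annuity: 42 deposits of ¥33,466 at the end of each six-month period.
Periodic rate r = 0.134/2 per half-year; n is counted in half-years.
FV = PMT × [((1+r)^n − 1)/r] = 33,466 × [(1+r)^42 − 1] / r = ¥7,111,383

¥7,111,383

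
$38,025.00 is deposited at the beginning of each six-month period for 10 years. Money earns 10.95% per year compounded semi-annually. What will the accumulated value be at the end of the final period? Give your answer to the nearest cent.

This is an annuity due: 20 deposits of $38,025.00 at the beginning of each six-month period.
Periodic rate r = 0.1095/2 per half-year; n is counted in half-years.
FV = PMT × [((1+r)^n − 1)/r] × (1+r) = 38,025 × [(1+r)^20 − 1] / r × (1+r) = $1,394,737.67

$1,394,737.67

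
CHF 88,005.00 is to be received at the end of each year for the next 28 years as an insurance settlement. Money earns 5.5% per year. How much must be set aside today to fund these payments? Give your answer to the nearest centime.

This is an ordinary annuity: 28 payments of CHF 88,005.00 at the end of each year.
Periodic rate r = 0.055 per year.
PV = PMT × [(1 − (1+r)^−n)/r] = 88,005 × [1 − (1+r)^−28] / r = CHF 1,242,755.72

CHF 1,242,755.72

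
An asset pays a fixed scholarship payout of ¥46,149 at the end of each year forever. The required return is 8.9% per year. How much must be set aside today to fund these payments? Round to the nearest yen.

¥518,528

Periodic rate r = 0.089 per year.
Level perpetuity: PV = PMT / r = 46,149 / (0.089) = ¥518,528.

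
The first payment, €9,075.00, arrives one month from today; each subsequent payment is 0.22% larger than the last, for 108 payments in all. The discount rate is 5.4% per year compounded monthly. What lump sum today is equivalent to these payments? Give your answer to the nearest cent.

€865,301.30

Periodic rate r = 0.054/12 per month; n is counted in months.
Growing ordinary annuity: PV = PMT₁ × [1 − ((1+g)/(1+r))^n] / (r − g) = 9,075 × [1 − ((1+0.0022)/(1+r))^108] / (r − 0.0022) = €865,301.30.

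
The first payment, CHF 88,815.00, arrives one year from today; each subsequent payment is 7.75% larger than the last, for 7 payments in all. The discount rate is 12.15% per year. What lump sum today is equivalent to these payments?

Periodic rate r = 0.1215 per year.
Growing ordinary annuity: PV = PMT₁ × [1 − ((1+g)/(1+r))^n] / (r − g) = 88,815 × [1 − ((1+0.0775)/(1+r))^7] / (r − 0.0775) = CHF 493,207.34.

CHF 493,207.34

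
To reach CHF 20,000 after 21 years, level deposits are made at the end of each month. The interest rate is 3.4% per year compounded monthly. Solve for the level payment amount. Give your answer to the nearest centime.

CHF 54.48

Level ordinary annuity; solve FV = PMT × [((1+r)^n − 1)/r] for PMT.
Periodic rate r = 0.034/12 per month; n is counted in months.
With n = 252: PMT = 20,000 / ([((1+r)^n − 1)/r]) = CHF 54.48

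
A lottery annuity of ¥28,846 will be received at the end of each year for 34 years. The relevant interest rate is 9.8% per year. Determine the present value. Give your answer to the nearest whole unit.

This is an ordinary annuity: 34 payments of ¥28,846 at the end of each year.
Periodic rate r = 0.098 per year.
PV = PMT × [(1 − (1+r)^−n)/r] = 28,846 × [1 − (1+r)^−34] / r = ¥282,090

¥282,090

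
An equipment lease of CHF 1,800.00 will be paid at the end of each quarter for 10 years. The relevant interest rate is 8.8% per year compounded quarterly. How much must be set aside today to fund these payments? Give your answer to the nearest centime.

This is an ordinary annuity: 40 payments of CHF 1,800.00 at the end of each quarter.
Periodic rate r = 0.088/4 per quarter; n is counted in quarters.
PV = PMT × [(1 − (1+r)^−n)/r] = 1,800 × [1 − (1+r)^−40] / r = CHF 47,556.08

CHF 47,556.08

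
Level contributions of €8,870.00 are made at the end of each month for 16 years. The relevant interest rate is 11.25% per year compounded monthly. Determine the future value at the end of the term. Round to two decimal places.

€4,729,845.84

This is an ordinary annuity: 192 deposits of €8,870.00 at the end of each month.
Periodic rate r = 0.1125/12 per month; n is counted in months.
FV = PMT × [((1+r)^n − 1)/r] = 8,870 × [(1+r)^192 − 1] / r = €4,729,845.84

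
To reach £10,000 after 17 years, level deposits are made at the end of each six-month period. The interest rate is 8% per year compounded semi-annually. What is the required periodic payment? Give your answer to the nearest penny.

Level ordinary annuity; solve FV = PMT × [((1+r)^n − 1)/r] for PMT.
Periodic rate r = 0.08/2 per half-year; n is counted in half-years.
With n = 34: PMT = 10,000 / ([((1+r)^n − 1)/r]) = £143.15

£143.15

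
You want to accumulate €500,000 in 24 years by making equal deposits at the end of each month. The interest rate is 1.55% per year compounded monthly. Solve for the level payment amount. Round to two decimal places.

€1,434.28

Level ordinary annuity; solve FV = PMT × [((1+r)^n − 1)/r] for PMT.
Periodic rate r = 0.0155/12 per month; n is counted in months.
With n = 288: PMT = 500,000 / ([((1+r)^n − 1)/r]) = €1,434.28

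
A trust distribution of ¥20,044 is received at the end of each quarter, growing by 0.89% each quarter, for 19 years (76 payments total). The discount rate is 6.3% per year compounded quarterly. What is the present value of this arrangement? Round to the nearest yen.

Periodic rate r = 0.063/4 per quarter; n is counted in quarters.
Growing ordinary annuity: PV = PMT₁ × [1 − ((1+g)/(1+r))^n] / (r − g) = 20,044 × [1 − ((1+0.0089)/(1+r))^76] / (r − 0.0089) = ¥1,176,478.

¥1,176,478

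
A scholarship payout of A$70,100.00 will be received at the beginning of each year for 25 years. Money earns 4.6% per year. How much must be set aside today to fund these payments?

This is an annuity due: 25 payments of A$70,100.00 at the beginning of each year.
Periodic rate r = 0.046 per year.
PV = PMT × [(1 − (1+r)^−n)/r] × (1+r) = 70,100 × [1 − (1+r)^−25] / r × (1+r) = A$1,076,168.08

A$1,076,168.08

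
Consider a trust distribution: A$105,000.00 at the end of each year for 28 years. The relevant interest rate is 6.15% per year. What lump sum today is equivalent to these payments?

A$1,386,280.71

This is an ordinary annuity: 28 payments of A$105,000.00 at the end of each year.
Periodic rate r = 0.0615 per year.
PV = PMT × [(1 − (1+r)^−n)/r] = 105,000 × [1 − (1+r)^−28] / r = A$1,386,280.71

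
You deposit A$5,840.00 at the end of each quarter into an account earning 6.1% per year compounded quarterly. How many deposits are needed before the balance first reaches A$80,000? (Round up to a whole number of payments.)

Periodic rate r = 0.061/4 per quarter; n is counted in quarters.
Ordinary annuity FV: 80,000 = 5,840 × [((1+r)^n − 1)/r].
(1+r)^n = 1 + 80,000 × r / 5,840, so n = ln(1 + 80,000·r/5,840) / ln(1+r) = 12.53.
Round up to a whole number of payments: n = 13.

13 payments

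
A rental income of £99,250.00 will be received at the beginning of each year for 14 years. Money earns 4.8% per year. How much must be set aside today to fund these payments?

This is an annuity due: 14 payments of £99,250.00 at the beginning of each year.
Periodic rate r = 0.048 per year.
PV = PMT × [(1 − (1+r)^−n)/r] × (1+r) = 99,250 × [1 − (1+r)^−14] / r × (1+r) = £1,042,890.28

£1,042,890.28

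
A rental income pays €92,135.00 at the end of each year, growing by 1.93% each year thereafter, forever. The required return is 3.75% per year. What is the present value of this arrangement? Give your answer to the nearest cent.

€5,062,362.64

Periodic rate r = 0.0375 per year.
Growing perpetuity (Gordon): PV = PMT₁ / (r − g) = 92,135 / (r − 0.0193) = €5,062,362.64.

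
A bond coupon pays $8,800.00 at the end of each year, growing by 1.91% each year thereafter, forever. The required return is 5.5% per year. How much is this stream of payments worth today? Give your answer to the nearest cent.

Periodic rate r = 0.055 per year.
Growing perpetuity (Gordon): PV = PMT₁ / (r − g) = 8,800 / (r − 0.0191) = $245,125.35.

$245,125.35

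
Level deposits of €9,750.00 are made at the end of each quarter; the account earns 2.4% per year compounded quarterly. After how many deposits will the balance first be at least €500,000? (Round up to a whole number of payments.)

Periodic rate r = 0.024/4 per quarter; n is counted in quarters.
Ordinary annuity FV: 500,000 = 9,750 × [((1+r)^n − 1)/r].
(1+r)^n = 1 + 500,000 × r / 9,750, so n = ln(1 + 500,000·r/9,750) / ln(1+r) = 44.84.
Round up to a whole number of payments: n = 45.

45 payments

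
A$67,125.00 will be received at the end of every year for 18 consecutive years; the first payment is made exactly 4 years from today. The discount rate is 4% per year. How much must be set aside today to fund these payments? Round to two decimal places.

A$755,429.38

Ordinary annuity of 18 payments, first payment at period 4.
Periodic rate r = 0.04 per year.
The ordinary-annuity PV formula values the stream one period before the first payment (period 3); discount that back 3 periods:
PV₀ = 67,125 × [1 − (1+r)^−18] / r × (1+r)^−3 = A$755,429.38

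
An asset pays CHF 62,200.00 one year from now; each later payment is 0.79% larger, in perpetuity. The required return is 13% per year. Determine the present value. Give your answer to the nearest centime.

CHF 509,418.51

Periodic rate r = 0.13 per year.
Growing perpetuity (Gordon): PV = PMT₁ / (r − g) = 62,200 / (r − 0.0079) = CHF 509,418.51.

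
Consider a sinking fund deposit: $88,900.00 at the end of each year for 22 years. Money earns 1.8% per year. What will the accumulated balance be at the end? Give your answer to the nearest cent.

$2,373,855.14

This is an ordinary annuity: 22 deposits of $88,900.00 at the end of each year.
Periodic rate r = 0.018 per year.
FV = PMT × [((1+r)^n − 1)/r] = 88,900 × [(1+r)^22 − 1] / r = $2,373,855.14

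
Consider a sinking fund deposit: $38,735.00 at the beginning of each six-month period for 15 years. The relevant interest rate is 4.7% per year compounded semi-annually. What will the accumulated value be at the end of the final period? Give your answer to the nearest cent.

$1,699,528.54

This is an annuity due: 30 deposits of $38,735.00 at the beginning of each six-month period.
Periodic rate r = 0.047/2 per half-year; n is counted in half-years.
FV = PMT × [((1+r)^n − 1)/r] × (1+r) = 38,735 × [(1+r)^30 − 1] / r × (1+r) = $1,699,528.54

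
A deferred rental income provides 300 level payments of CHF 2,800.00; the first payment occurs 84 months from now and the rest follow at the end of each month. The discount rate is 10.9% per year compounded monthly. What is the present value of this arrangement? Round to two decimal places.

CHF 135,878.15

Ordinary annuity of 300 payments, first payment at period 84.
Periodic rate r = 0.109/12 per month; n is counted in months.
The ordinary-annuity PV formula values the stream one period before the first payment (period 83); discount that back 83 periods:
PV₀ = 2,800 × [1 − (1+r)^−300] / r × (1+r)^−83 = CHF 135,878.15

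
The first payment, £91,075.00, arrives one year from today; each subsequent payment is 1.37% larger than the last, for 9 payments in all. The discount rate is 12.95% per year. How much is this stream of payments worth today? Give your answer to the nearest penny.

Periodic rate r = 0.1295 per year.
Growing ordinary annuity: PV = PMT₁ × [1 − ((1+g)/(1+r))^n] / (r − g) = 91,075 × [1 − ((1+0.0137)/(1+r))^9] / (r − 0.0137) = £489,387.46.

£489,387.46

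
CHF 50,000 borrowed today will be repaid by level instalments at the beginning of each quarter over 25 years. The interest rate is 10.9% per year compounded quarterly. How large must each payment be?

CHF 1,423.10

Level annuity due; solve PV = PMT × [(1 − (1+r)^−n)/r] × (1+r) for PMT.
Periodic rate r = 0.109/4 per quarter; n is counted in quarters.
With n = 100: PMT = 50,000 / ([(1 − (1+r)^−n)/r] × (1+r)) = CHF 1,423.10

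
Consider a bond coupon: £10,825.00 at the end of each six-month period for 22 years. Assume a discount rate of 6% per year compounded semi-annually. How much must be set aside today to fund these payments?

£262,552.52

This is an ordinary annuity: 44 payments of £10,825.00 at the end of each six-month period.
Periodic rate r = 0.06/2 per half-year; n is counted in half-years.
PV = PMT × [(1 − (1+r)^−n)/r] = 10,825 × [1 − (1+r)^−44] / r = £262,552.52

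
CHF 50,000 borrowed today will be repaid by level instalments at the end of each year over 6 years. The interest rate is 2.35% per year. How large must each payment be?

Level ordinary annuity; solve PV = PMT × [(1 − (1+r)^−n)/r] for PMT.
Periodic rate r = 0.0235 per year.
With n = 6: PMT = 50,000 / ([(1 − (1+r)^−n)/r]) = CHF 9,032.01

CHF 9,032.01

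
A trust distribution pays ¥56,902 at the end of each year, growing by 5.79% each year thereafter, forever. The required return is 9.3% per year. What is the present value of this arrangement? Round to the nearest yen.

Periodic rate r = 0.093 per year.
Growing perpetuity (Gordon): PV = PMT₁ / (r − g) = 56,902 / (r − 0.0579) = ¥1,621,140.

¥1,621,140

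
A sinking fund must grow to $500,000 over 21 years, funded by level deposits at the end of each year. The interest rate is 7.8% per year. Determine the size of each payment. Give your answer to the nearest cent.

Level ordinary annuity; solve FV = PMT × [((1+r)^n − 1)/r] for PMT.
Periodic rate r = 0.078 per year.
With n = 21: PMT = 500,000 / ([((1+r)^n − 1)/r]) = $10,151.87

$10,151.87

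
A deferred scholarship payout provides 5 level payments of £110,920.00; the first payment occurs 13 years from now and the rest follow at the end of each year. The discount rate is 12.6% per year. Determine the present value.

£94,842.19

Ordinary annuity of 5 payments, first payment at period 13.
Periodic rate r = 0.126 per year.
The ordinary-annuity PV formula values the stream one period before the first payment (period 12); discount that back 12 periods:
PV₀ = 110,920 × [1 − (1+r)^−5] / r × (1+r)^−12 = £94,842.19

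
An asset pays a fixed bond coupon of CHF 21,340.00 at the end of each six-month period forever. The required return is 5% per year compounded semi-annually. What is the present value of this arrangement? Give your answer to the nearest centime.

Periodic rate r = 0.05/2 per half-year.
Level perpetuity: PV = PMT / r = 21,340 / (0.05/2) = CHF 853,600.00.

CHF 853,600.00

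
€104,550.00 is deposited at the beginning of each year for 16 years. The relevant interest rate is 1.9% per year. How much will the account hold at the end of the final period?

€1,970,416.47

This is an annuity due: 16 deposits of €104,550.00 at the beginning of each year.
Periodic rate r = 0.019 per year.
FV = PMT × [((1+r)^n − 1)/r] × (1+r) = 104,550 × [(1+r)^16 − 1] / r × (1+r) = €1,970,416.47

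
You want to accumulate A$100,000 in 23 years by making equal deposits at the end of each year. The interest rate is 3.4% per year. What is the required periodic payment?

A$2,937.09

Level ordinary annuity; solve FV = PMT × [((1+r)^n − 1)/r] for PMT.
Periodic rate r = 0.034 per year.
With n = 23: PMT = 100,000 / ([((1+r)^n − 1)/r]) = A$2,937.09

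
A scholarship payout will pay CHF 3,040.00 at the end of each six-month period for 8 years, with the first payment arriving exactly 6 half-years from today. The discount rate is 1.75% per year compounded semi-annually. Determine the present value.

CHF 43,277.87

Ordinary annuity of 16 payments, first payment at period 6.
Periodic rate r = 0.0175/2 per half-year; n is counted in half-years.
The ordinary-annuity PV formula values the stream one period before the first payment (period 5); discount that back 5 periods:
PV₀ = 3,040 × [1 − (1+r)^−16] / r × (1+r)^−5 = CHF 43,277.87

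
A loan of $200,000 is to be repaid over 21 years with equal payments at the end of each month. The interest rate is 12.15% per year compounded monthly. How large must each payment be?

Level ordinary annuity; solve PV = PMT × [(1 − (1+r)^−n)/r] for PMT.
Periodic rate r = 0.1215/12 per month; n is counted in months.
With n = 252: PMT = 200,000 / ([(1 − (1+r)^−n)/r]) = $2,198.63

$2,198.63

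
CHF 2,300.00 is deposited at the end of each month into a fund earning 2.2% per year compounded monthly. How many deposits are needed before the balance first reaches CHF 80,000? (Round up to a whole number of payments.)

Periodic rate r = 0.022/12 per month; n is counted in months.
Ordinary annuity FV: 80,000 = 2,300 × [((1+r)^n − 1)/r].
(1+r)^n = 1 + 80,000 × r / 2,300, so n = ln(1 + 80,000·r/2,300) / ln(1+r) = 33.75.
Round up to a whole number of payments: n = 34.

34 payments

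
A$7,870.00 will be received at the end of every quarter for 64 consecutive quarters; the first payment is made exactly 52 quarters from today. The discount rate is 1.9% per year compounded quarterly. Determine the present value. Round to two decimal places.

A$340,387.18

Ordinary annuity of 64 payments, first payment at period 52.
Periodic rate r = 0.019/4 per quarter; n is counted in quarters.
The ordinary-annuity PV formula values the stream one period before the first payment (period 51); discount that back 51 periods:
PV₀ = 7,870 × [1 − (1+r)^−64] / r × (1+r)^−51 = A$340,387.18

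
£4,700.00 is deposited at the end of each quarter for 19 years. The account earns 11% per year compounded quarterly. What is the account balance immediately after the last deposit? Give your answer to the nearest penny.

This is an ordinary annuity: 76 deposits of £4,700.00 at the end of each quarter.
Periodic rate r = 0.11/4 per quarter; n is counted in quarters.
FV = PMT × [((1+r)^n − 1)/r] = 4,700 × [(1+r)^76 − 1] / r = £1,172,425.77

£1,172,425.77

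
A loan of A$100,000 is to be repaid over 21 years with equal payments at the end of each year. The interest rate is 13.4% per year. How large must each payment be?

Level ordinary annuity; solve PV = PMT × [(1 − (1+r)^−n)/r] for PMT.
Periodic rate r = 0.134 per year.
With n = 21: PMT = 100,000 / ([(1 − (1+r)^−n)/r]) = A$14,428.86

A$14,428.86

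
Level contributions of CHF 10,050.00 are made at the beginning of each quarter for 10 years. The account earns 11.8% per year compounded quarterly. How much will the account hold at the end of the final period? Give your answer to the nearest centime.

CHF 771,353.62

This is an annuity due: 40 deposits of CHF 10,050.00 at the beginning of each quarter.
Periodic rate r = 0.118/4 per quarter; n is counted in quarters.
FV = PMT × [((1+r)^n − 1)/r] × (1+r) = 10,050 × [(1+r)^40 − 1] / r × (1+r) = CHF 771,353.62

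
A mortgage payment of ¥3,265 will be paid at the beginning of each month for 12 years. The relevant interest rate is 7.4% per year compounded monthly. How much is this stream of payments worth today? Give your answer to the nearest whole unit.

This is an annuity due: 144 payments of ¥3,265 at the beginning of each month.
Periodic rate r = 0.074/12 per month; n is counted in months.
PV = PMT × [(1 − (1+r)^−n)/r] × (1+r) = 3,265 × [1 − (1+r)^−144] / r × (1+r) = ¥312,922

¥312,922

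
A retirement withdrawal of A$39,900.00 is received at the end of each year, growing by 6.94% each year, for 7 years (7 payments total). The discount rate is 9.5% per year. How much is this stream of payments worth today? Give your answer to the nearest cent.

Periodic rate r = 0.095 per year.
Growing ordinary annuity: PV = PMT₁ × [1 − ((1+g)/(1+r))^n] / (r − g) = 39,900 × [1 − ((1+0.0694)/(1+r))^7] / (r − 0.0694) = A$237,859.76.

A$237,859.76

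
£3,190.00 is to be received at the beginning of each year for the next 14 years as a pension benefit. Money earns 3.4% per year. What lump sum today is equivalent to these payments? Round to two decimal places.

£36,263.74

This is an annuity due: 14 payments of £3,190.00 at the beginning of each year.
Periodic rate r = 0.034 per year.
PV = PMT × [(1 − (1+r)^−n)/r] × (1+r) = 3,190 × [1 − (1+r)^−14] / r × (1+r) = £36,263.74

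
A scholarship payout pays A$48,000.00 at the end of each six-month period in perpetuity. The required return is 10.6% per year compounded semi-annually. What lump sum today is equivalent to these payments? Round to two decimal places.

A$905,660.38

Periodic rate r = 0.106/2 per half-year.
Level perpetuity: PV = PMT / r = 48,000 / (0.106/2) = A$905,660.38.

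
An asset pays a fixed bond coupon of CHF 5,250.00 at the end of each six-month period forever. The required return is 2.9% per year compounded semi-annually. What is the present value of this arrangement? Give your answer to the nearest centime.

CHF 362,068.97

Periodic rate r = 0.029/2 per half-year.
Level perpetuity: PV = PMT / r = 5,250 / (0.029/2) = CHF 362,068.97.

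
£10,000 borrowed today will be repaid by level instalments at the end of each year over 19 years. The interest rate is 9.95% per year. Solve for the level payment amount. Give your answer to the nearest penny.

£1,191.51

Level ordinary annuity; solve PV = PMT × [(1 − (1+r)^−n)/r] for PMT.
Periodic rate r = 0.0995 per year.
With n = 19: PMT = 10,000 / ([(1 − (1+r)^−n)/r]) = £1,191.51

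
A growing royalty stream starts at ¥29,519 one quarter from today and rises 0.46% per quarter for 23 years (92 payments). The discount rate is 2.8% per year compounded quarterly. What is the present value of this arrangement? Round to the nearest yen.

Periodic rate r = 0.028/4 per quarter; n is counted in quarters.
Growing ordinary annuity: PV = PMT₁ × [1 − ((1+g)/(1+r))^n] / (r − g) = 29,519 × [1 − ((1+0.0046)/(1+r))^92] / (r − 0.0046) = ¥2,424,265.

¥2,424,265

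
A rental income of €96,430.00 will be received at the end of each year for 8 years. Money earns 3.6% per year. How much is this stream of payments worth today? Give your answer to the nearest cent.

This is an ordinary annuity: 8 payments of €96,430.00 at the end of each year.
Periodic rate r = 0.036 per year.
PV = PMT × [(1 − (1+r)^−n)/r] = 96,430 × [1 − (1+r)^−8] / r = €660,097.78

€660,097.78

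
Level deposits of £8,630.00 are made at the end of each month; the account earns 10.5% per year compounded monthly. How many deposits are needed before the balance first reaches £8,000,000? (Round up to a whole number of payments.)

254 payments

Periodic rate r = 0.105/12 per month; n is counted in months.
Ordinary annuity FV: 8,000,000 = 8,630 × [((1+r)^n − 1)/r].
(1+r)^n = 1 + 8,000,000 × r / 8,630, so n = ln(1 + 8,000,000·r/8,630) / ln(1+r) = 253.62.
Round up to a whole number of payments: n = 254.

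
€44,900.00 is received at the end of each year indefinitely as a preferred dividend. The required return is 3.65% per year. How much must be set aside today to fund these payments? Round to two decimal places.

€1,230,136.99

Periodic rate r = 0.0365 per year.
Level perpetuity: PV = PMT / r = 44,900 / (0.0365) = €1,230,136.99.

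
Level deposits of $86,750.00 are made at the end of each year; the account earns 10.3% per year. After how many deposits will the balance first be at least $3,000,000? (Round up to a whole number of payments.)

Periodic rate r = 0.103 per year.
Ordinary annuity FV: 3,000,000 = 86,750 × [((1+r)^n − 1)/r].
(1+r)^n = 1 + 3,000,000 × r / 86,750, so n = ln(1 + 3,000,000·r/86,750) / ln(1+r) = 15.48.
Round up to a whole number of payments: n = 16.

16 payments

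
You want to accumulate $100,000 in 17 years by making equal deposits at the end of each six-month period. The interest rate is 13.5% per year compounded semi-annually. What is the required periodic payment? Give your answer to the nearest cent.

$821.64

Level ordinary annuity; solve FV = PMT × [((1+r)^n − 1)/r] for PMT.
Periodic rate r = 0.135/2 per half-year; n is counted in half-years.
With n = 34: PMT = 100,000 / ([((1+r)^n − 1)/r]) = $821.64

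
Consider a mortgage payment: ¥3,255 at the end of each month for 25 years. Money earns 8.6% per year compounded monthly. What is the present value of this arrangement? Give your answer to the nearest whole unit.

¥400,873

This is an ordinary annuity: 300 payments of ¥3,255 at the end of each month.
Periodic rate r = 0.086/12 per month; n is counted in months.
PV = PMT × [(1 − (1+r)^−n)/r] = 3,255 × [1 − (1+r)^−300] / r = ¥400,873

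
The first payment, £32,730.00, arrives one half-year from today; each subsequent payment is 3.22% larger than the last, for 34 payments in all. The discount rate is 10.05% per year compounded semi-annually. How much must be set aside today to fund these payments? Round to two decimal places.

Periodic rate r = 0.1005/2 per half-year; n is counted in half-years.
Growing ordinary annuity: PV = PMT₁ × [1 − ((1+g)/(1+r))^n] / (r − g) = 32,730 × [1 − ((1+0.0322)/(1+r))^34] / (r − 0.0322) = £807,550.22.

£807,550.22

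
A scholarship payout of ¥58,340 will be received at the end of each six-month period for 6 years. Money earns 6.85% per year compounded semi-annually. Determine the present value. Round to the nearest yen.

¥566,255

This is an ordinary annuity: 12 payments of ¥58,340 at the end of each six-month period.
Periodic rate r = 0.0685/2 per half-year; n is counted in half-years.
PV = PMT × [(1 − (1+r)^−n)/r] = 58,340 × [1 − (1+r)^−12] / r = ¥566,255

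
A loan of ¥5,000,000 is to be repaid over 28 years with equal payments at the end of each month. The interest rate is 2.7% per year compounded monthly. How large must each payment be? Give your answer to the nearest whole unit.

Level ordinary annuity; solve PV = PMT × [(1 − (1+r)^−n)/r] for PMT.
Periodic rate r = 0.027/12 per month; n is counted in months.
With n = 336: PMT = 5,000,000 / ([(1 − (1+r)^−n)/r]) = ¥21,224

¥21,224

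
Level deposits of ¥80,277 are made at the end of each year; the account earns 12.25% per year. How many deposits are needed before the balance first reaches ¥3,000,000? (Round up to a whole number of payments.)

Periodic rate r = 0.1225 per year.
Ordinary annuity FV: 3,000,000 = 80,277 × [((1+r)^n − 1)/r].
(1+r)^n = 1 + 3,000,000 × r / 80,277, so n = ln(1 + 3,000,000·r/80,277) / ln(1+r) = 14.87.
Round up to a whole number of payments: n = 15.

15 payments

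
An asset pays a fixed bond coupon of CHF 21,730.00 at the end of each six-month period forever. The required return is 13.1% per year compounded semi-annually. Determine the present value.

CHF 331,755.73

Periodic rate r = 0.131/2 per half-year.
Level perpetuity: PV = PMT / r = 21,730 / (0.131/2) = CHF 331,755.73.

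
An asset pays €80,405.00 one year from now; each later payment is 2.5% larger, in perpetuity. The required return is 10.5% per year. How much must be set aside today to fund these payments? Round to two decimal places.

€1,005,062.50

Periodic rate r = 0.105 per year.
Growing perpetuity (Gordon): PV = PMT₁ / (r − g) = 80,405 / (r − 0.025) = €1,005,062.50.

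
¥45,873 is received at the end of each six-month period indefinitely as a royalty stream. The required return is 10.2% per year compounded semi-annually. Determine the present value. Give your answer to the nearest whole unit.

¥899,471

Periodic rate r = 0.102/2 per half-year.
Level perpetuity: PV = PMT / r = 45,873 / (0.102/2) = ¥899,471.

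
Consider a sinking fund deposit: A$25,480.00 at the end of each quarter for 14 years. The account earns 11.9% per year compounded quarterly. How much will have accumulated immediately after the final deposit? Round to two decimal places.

This is an ordinary annuity: 56 deposits of A$25,480.00 at the end of each quarter.
Periodic rate r = 0.119/4 per quarter; n is counted in quarters.
FV = PMT × [((1+r)^n − 1)/r] = 25,480 × [(1+r)^56 − 1] / r = A$3,566,288.55

A$3,566,288.55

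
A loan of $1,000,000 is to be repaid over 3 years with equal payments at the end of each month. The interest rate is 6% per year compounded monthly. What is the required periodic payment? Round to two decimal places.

Level ordinary annuity; solve PV = PMT × [(1 − (1+r)^−n)/r] for PMT.
Periodic rate r = 0.06/12 per month; n is counted in months.
With n = 36: PMT = 1,000,000 / ([(1 − (1+r)^−n)/r]) = $30,421.94

$30,421.94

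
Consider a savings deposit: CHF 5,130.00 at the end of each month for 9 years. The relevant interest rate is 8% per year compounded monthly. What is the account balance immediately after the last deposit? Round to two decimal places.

CHF 807,613.52

This is an ordinary annuity: 108 deposits of CHF 5,130.00 at the end of each month.
Periodic rate r = 0.08/12 per month; n is counted in months.
FV = PMT × [((1+r)^n − 1)/r] = 5,130 × [(1+r)^108 − 1] / r = CHF 807,613.52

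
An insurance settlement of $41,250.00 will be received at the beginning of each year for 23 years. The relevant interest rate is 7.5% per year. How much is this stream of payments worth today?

$479,209.13

This is an annuity due: 23 payments of $41,250.00 at the beginning of each year.
Periodic rate r = 0.075 per year.
PV = PMT × [(1 − (1+r)^−n)/r] × (1+r) = 41,250 × [1 − (1+r)^−23] / r × (1+r) = $479,209.13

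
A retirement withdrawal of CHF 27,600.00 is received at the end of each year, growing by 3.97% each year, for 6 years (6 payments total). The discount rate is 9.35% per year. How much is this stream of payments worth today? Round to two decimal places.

CHF 133,990.96

Periodic rate r = 0.0935 per year.
Growing ordinary annuity: PV = PMT₁ × [1 − ((1+g)/(1+r))^n] / (r − g) = 27,600 × [1 − ((1+0.0397)/(1+r))^6] / (r − 0.0397) = CHF 133,990.96.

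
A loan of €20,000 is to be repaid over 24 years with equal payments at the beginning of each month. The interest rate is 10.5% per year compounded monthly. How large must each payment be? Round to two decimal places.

Level annuity due; solve PV = PMT × [(1 − (1+r)^−n)/r] × (1+r) for PMT.
Periodic rate r = 0.105/12 per month; n is counted in months.
With n = 288: PMT = 20,000 / ([(1 − (1+r)^−n)/r] × (1+r)) = €188.84

€188.84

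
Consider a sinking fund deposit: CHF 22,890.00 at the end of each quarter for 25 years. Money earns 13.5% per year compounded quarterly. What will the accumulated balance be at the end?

This is an ordinary annuity: 100 deposits of CHF 22,890.00 at the end of each quarter.
Periodic rate r = 0.135/4 per quarter; n is counted in quarters.
FV = PMT × [((1+r)^n − 1)/r] = 22,890 × [(1+r)^100 − 1] / r = CHF 18,068,453.69

CHF 18,068,453.69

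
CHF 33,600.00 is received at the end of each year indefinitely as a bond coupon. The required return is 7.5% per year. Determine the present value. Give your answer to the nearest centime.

CHF 448,000.00

Periodic rate r = 0.075 per year.
Level perpetuity: PV = PMT / r = 33,600 / (0.075) = CHF 448,000.00.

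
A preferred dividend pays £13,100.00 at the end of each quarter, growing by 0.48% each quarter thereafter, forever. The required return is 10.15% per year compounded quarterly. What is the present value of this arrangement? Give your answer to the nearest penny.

£636,695.02

Periodic rate r = 0.1015/4 per quarter.
Growing perpetuity (Gordon): PV = PMT₁ / (r − g) = 13,100 / (r − 0.0048) = £636,695.02.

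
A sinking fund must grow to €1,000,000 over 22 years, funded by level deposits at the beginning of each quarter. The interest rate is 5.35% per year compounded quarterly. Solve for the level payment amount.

Level annuity due; solve FV = PMT × [((1+r)^n − 1)/r] × (1+r) for PMT.
Periodic rate r = 0.0535/4 per quarter; n is counted in quarters.
With n = 88: PMT = 1,000,000 / ([((1+r)^n − 1)/r] × (1+r)) = €5,946.84

€5,946.84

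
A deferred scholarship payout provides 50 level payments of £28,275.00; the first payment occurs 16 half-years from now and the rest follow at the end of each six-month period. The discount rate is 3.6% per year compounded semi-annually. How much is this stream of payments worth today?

£709,390.65

Ordinary annuity of 50 payments, first payment at period 16.
Periodic rate r = 0.036/2 per half-year; n is counted in half-years.
The ordinary-annuity PV formula values the stream one period before the first payment (period 15); discount that back 15 periods:
PV₀ = 28,275 × [1 − (1+r)^−50] / r × (1+r)^−15 = £709,390.65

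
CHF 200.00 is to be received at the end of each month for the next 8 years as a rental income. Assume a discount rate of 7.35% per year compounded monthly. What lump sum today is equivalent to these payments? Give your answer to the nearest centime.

CHF 14,483.79

This is an ordinary annuity: 96 payments of CHF 200.00 at the end of each month.
Periodic rate r = 0.0735/12 per month; n is counted in months.
PV = PMT × [(1 − (1+r)^−n)/r] = 200 × [1 − (1+r)^−96] / r = CHF 14,483.79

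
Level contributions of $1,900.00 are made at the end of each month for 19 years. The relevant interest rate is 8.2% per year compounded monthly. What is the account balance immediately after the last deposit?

$1,035,512.85

This is an ordinary annuity: 228 deposits of $1,900.00 at the end of each month.
Periodic rate r = 0.082/12 per month; n is counted in months.
FV = PMT × [((1+r)^n − 1)/r] = 1,900 × [(1+r)^228 − 1] / r = $1,035,512.85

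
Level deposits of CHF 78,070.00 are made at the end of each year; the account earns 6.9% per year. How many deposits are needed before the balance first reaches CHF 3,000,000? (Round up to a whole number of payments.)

Periodic rate r = 0.069 per year.
Ordinary annuity FV: 3,000,000 = 78,070 × [((1+r)^n − 1)/r].
(1+r)^n = 1 + 3,000,000 × r / 78,070, so n = ln(1 + 3,000,000·r/78,070) / ln(1+r) = 19.41.
Round up to a whole number of payments: n = 20.

20 payments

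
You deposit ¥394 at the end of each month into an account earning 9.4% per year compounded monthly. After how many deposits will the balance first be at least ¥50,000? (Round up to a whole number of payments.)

89 payments

Periodic rate r = 0.094/12 per month; n is counted in months.
Ordinary annuity FV: 50,000 = 394 × [((1+r)^n − 1)/r].
(1+r)^n = 1 + 50,000 × r / 394, so n = ln(1 + 50,000·r/394) / ln(1+r) = 88.45.
Round up to a whole number of payments: n = 89.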